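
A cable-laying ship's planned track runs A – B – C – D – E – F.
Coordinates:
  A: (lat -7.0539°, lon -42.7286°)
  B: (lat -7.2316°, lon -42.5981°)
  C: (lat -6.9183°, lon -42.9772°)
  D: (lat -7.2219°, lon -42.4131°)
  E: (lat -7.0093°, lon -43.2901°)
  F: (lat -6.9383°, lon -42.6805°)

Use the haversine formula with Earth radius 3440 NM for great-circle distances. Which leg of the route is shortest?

Leg distances:
A→B: 13.2 NM
B→C: 29.4 NM
C→D: 38.2 NM
D→E: 53.8 NM
E→F: 36.6 NM
The shortest leg is A–B at 13.2 NM.

A–B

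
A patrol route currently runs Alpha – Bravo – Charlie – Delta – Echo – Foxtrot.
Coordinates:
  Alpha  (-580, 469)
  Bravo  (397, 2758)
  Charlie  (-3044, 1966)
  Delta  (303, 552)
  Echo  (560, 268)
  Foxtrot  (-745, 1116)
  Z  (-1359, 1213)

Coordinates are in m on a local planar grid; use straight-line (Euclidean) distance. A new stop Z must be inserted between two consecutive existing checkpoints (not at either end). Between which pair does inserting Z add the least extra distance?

between Charlie and Delta

Added distance for inserting Z between each consecutive pair:
Alpha–Bravo: 927.3 m
Bravo–Charlie: 653.6 m
Charlie–Delta: 0.8 m
Delta–Echo: 3544.7 m
Echo–Foxtrot: 1204.4 m
Smallest added distance is 0.8 m, inserting between Charlie and Delta.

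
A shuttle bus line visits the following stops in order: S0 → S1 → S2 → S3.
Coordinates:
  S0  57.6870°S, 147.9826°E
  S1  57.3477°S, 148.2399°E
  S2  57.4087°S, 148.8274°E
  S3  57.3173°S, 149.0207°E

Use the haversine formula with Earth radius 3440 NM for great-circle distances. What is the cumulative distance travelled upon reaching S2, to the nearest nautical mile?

Leg distances:
S0→S1: 22.0 NM  (cumulative 22.0 NM)
S1→S2: 19.4 NM  (cumulative 41.4 NM)
Cumulative distance at S2 ≈ 41 NM.

41 NM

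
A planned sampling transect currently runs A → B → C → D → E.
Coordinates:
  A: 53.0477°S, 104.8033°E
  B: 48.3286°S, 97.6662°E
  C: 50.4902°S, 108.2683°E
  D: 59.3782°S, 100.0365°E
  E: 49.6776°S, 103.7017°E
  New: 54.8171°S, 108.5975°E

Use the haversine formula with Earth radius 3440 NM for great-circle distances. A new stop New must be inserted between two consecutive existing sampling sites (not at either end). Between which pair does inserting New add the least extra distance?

between C and D

Added distance for inserting New between each consecutive pair:
A–B: 341.9 NM
B–C: 389.3 NM
C–D: 47.1 NM
D–E: 151.5 NM
Smallest added distance is 47.1 NM, inserting between C and D.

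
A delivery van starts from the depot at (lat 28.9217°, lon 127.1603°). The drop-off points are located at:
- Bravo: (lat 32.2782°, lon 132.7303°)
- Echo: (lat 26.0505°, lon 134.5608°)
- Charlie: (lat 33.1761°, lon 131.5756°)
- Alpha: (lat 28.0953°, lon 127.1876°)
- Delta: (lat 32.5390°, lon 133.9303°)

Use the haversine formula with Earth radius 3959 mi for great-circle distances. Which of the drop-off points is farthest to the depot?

Distance to each, sorted:
Echo: 495.0 mi
Delta: 473.3 mi
Bravo: 404.3 mi
Charlie: 393.3 mi
Alpha: 57.1 mi
The farthest is Echo at 495.0 mi.

Echo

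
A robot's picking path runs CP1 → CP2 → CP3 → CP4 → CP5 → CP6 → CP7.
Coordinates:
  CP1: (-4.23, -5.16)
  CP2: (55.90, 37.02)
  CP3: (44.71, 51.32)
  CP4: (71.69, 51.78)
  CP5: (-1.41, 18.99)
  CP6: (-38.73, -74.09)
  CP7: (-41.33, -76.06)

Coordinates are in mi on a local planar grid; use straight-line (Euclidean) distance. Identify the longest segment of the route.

CP5–CP6

Leg distances:
CP1→CP2: 73.4 mi
CP2→CP3: 18.2 mi
CP3→CP4: 27.0 mi
CP4→CP5: 80.1 mi
CP5→CP6: 100.3 mi
CP6→CP7: 3.3 mi
The longest leg is CP5–CP6 at 100.3 mi.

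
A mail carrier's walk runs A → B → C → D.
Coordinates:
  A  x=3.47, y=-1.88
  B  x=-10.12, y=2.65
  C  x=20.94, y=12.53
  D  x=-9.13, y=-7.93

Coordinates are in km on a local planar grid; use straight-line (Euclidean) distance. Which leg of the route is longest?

Leg distances:
A→B: 14.3 km
B→C: 32.6 km
C→D: 36.4 km
The longest leg is C–D at 36.4 km.

C–D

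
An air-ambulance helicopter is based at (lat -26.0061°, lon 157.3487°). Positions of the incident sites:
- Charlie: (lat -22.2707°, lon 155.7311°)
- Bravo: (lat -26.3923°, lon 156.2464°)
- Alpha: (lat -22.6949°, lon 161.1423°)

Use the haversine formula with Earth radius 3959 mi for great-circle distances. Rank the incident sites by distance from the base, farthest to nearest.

Alpha, Charlie, Bravo

Distance from the base at (lat -26.0061°, lon 157.3487°) to each:
Alpha (lat -22.6949°, lon 161.1423°): 330.7 mi
Charlie (lat -22.2707°, lon 155.7311°): 277.5 mi
Bravo (lat -26.3923°, lon 156.2464°): 73.4 mi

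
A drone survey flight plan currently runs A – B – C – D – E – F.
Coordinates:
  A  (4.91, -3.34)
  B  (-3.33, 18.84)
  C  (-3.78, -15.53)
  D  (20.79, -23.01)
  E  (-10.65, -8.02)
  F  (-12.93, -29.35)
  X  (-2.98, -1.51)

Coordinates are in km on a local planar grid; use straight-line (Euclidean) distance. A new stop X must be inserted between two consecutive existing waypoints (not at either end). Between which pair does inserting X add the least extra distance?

Added distance for inserting X between each consecutive pair:
A–B: 4.8 km
B–C: 0.0 km
C–D: 20.4 km
D–E: 7.3 km
E–F: 18.2 km
Smallest added distance is 0.0 km, inserting between B and C.

between B and C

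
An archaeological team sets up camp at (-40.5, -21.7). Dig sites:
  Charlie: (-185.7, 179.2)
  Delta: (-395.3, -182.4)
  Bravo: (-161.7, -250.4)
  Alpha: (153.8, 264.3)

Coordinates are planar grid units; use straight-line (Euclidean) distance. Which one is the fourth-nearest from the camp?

Distance to each, sorted:
Charlie: 247.9
Bravo: 258.8
Alpha: 345.8
Delta: 389.5
The fourth-nearest is Delta at 389.5.

Delta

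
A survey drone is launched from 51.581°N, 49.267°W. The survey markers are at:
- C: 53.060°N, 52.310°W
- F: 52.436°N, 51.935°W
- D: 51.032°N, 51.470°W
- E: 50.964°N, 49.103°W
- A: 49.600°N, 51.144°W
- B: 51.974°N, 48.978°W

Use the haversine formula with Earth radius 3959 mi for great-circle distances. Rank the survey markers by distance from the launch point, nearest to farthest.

Distance from the launch point at 51.581°N, 49.267°W to each:
B 51.974°N, 48.978°W: 29.8 mi
E 50.964°N, 49.103°W: 43.2 mi
D 51.032°N, 51.470°W: 102.4 mi
F 52.436°N, 51.935°W: 127.9 mi
A 49.600°N, 51.144°W: 159.7 mi
C 53.060°N, 52.310°W: 164.2 mi

B, E, D, F, A, C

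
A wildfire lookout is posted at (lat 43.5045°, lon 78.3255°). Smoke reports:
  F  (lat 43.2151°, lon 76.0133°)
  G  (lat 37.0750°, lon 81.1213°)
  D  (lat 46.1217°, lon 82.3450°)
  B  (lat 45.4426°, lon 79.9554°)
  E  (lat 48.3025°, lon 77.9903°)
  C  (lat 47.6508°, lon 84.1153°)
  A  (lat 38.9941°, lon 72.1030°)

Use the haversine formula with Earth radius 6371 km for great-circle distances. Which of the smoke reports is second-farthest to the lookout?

A

Distances from the lookout ((lat 43.5045°, lon 78.3255°)):
G: 753.1 km
A: 722.2 km
C: 644.3 km
E: 534.1 km
D: 430.3 km
B: 251.3 km
F: 189.7 km
The second-farthest is A at 722.2 km.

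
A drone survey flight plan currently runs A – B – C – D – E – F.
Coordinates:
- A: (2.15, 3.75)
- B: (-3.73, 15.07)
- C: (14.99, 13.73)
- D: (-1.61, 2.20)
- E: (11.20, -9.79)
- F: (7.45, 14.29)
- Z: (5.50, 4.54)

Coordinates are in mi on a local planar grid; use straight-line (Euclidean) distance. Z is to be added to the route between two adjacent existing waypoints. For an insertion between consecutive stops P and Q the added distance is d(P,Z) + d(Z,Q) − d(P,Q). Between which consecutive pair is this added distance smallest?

between C and D

Added distance for inserting Z between each consecutive pair:
A–B: 4.7 mi
B–C: 8.4 mi
C–D: 0.5 mi
D–E: 5.4 mi
E–F: 1.0 mi
Smallest added distance is 0.5 mi, inserting between C and D.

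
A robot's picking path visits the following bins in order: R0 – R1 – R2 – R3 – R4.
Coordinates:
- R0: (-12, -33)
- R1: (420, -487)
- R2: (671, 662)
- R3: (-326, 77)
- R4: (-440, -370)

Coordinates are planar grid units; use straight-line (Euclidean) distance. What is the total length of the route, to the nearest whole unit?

3420

Leg distances:
R0→R1: 626.7  (cumulative 626.7)
R1→R2: 1176.1  (cumulative 1802.8)
R2→R3: 1156.0  (cumulative 2958.7)
R3→R4: 461.3  (cumulative 3420.0)
Total route length ≈ 3420.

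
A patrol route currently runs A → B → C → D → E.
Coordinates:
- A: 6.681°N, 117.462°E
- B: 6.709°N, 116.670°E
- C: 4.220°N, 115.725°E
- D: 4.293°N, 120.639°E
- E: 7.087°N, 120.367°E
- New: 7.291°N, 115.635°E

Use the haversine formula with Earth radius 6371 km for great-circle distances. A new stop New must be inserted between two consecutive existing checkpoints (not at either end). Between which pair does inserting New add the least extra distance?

Added distance for inserting New between each consecutive pair:
A–B: 256.5 km
B–C: 177.0 km
C–D: 442.8 km
D–E: 856.5 km
Smallest added distance is 177.0 km, inserting between B and C.

between B and C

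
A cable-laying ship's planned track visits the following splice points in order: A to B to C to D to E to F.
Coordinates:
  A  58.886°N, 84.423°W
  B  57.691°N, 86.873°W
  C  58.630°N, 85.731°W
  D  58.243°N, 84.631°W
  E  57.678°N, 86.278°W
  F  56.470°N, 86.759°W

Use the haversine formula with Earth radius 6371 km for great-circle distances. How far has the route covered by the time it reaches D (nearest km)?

Leg distances:
A→B: 195.3 km  (cumulative 195.3 km)
B→C: 124.1 km  (cumulative 319.4 km)
C→D: 77.1 km  (cumulative 396.5 km)
Cumulative distance at D ≈ 397 km.

397 km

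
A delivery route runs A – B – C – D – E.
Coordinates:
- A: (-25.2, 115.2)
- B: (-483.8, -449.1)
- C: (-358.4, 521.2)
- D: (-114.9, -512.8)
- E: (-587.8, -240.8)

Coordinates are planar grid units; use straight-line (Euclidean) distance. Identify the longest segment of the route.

Leg distances:
A→B: 727.2
B→C: 978.4
C→D: 1062.3
D→E: 545.5
The longest leg is C–D at 1062.3.

C–D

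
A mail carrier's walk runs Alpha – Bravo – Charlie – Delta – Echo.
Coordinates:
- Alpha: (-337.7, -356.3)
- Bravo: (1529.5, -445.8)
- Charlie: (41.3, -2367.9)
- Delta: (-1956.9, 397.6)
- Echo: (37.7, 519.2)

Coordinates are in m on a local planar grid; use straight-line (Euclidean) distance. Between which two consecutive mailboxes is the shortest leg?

Alpha–Bravo

Leg distances:
Alpha→Bravo: 1869.3 m
Bravo→Charlie: 2430.9 m
Charlie→Delta: 3411.9 m
Delta→Echo: 1998.3 m
The shortest leg is Alpha–Bravo at 1869.3 m.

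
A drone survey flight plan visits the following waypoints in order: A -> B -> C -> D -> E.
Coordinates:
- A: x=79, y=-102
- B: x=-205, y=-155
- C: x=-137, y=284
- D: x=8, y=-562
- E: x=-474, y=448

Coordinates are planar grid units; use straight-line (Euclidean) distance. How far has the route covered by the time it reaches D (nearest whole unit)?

1591

Leg distances:
A→B: 288.9  (cumulative 288.9)
B→C: 444.2  (cumulative 733.1)
C→D: 858.3  (cumulative 1591.5)
Cumulative distance at D ≈ 1591.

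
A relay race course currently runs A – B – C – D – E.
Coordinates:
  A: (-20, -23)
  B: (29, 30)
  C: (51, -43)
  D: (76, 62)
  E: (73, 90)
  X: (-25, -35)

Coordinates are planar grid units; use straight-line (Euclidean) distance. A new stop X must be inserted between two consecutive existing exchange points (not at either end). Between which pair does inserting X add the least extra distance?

between A and B

Added distance for inserting X between each consecutive pair:
A–B: 25.3
B–C: 84.7
C–D: 108.5
D–E: 270.7
Smallest added distance is 25.3, inserting between A and B.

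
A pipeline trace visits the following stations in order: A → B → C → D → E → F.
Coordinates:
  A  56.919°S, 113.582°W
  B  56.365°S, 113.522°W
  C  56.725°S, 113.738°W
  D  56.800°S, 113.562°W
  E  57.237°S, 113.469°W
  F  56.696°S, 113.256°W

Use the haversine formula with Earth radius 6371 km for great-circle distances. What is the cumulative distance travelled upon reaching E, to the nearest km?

166 km

Leg distances:
A→B: 61.7 km  (cumulative 61.7 km)
B→C: 42.2 km  (cumulative 103.9 km)
C→D: 13.6 km  (cumulative 117.5 km)
D→E: 48.9 km  (cumulative 166.4 km)
Cumulative distance at E ≈ 166 km.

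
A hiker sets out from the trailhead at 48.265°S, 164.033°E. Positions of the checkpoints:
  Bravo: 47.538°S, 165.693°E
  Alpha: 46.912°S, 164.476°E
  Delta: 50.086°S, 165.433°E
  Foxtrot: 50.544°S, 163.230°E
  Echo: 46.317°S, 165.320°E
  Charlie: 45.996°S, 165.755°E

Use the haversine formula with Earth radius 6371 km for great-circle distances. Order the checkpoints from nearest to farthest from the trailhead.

Computing each great-circle distance from 48.265°S, 164.033°E:
Bravo 47.538°S, 165.693°E: 147.8 km
Alpha 46.912°S, 164.476°E: 154.1 km
Delta 50.086°S, 165.433°E: 226.6 km
Echo 46.317°S, 165.320°E: 237.4 km
Foxtrot 50.544°S, 163.230°E: 260.0 km
Charlie 45.996°S, 165.755°E: 283.9 km

Bravo, Alpha, Delta, Echo, Foxtrot, Charlie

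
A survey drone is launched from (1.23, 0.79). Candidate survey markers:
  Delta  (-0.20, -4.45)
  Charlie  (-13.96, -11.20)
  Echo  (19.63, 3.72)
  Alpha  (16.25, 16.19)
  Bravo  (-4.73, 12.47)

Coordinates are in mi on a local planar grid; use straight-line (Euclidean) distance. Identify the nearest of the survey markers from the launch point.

Delta

Distances from the launch point ((1.23, 0.79)):
Delta: 5.4 mi
Bravo: 13.1 mi
Echo: 18.6 mi
Charlie: 19.4 mi
Alpha: 21.5 mi
The nearest is Delta at 5.4 mi.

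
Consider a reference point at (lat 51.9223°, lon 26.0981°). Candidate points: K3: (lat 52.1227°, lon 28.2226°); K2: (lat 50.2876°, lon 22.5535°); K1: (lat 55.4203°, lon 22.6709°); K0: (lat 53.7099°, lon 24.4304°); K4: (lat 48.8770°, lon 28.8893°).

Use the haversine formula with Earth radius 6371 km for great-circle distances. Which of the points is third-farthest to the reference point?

K2

Distances from the reference point ((lat 51.9223°, lon 26.0981°)):
K1: 449.6 km
K4: 392.1 km
K2: 307.0 km
K0: 228.2 km
K3: 147.1 km
The third-farthest is K2 at 307.0 km.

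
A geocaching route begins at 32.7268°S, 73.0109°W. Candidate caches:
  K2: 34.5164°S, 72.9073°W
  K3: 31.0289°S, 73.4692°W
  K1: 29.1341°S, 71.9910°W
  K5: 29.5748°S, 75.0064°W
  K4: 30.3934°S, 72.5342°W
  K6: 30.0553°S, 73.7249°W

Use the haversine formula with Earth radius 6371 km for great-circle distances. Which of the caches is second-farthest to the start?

Distances from the start (32.7268°S, 73.0109°W):
K1: 411.2 km
K5: 398.6 km
K6: 304.7 km
K4: 263.4 km
K2: 199.2 km
K3: 193.7 km
The second-farthest is K5 at 398.6 km.

K5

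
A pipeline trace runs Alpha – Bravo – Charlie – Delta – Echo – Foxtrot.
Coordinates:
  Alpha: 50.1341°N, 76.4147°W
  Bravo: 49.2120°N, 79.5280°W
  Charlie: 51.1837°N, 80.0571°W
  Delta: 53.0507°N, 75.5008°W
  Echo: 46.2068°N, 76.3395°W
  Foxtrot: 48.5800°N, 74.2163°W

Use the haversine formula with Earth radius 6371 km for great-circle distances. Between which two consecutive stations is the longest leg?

Leg distances:
Alpha→Bravo: 246.4 km
Bravo→Charlie: 222.5 km
Charlie→Delta: 373.9 km
Delta→Echo: 763.4 km
Echo→Foxtrot: 308.5 km
The longest leg is Delta–Echo at 763.4 km.

Delta–Echo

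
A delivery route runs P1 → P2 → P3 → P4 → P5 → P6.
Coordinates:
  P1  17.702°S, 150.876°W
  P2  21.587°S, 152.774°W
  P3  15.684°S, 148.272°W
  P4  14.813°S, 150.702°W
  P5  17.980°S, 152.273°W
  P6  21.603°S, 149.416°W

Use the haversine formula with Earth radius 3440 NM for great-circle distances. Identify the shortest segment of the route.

Leg distances:
P1→P2: 256.7 NM
P2→P3: 437.2 NM
P3→P4: 150.2 NM
P4→P5: 210.6 NM
P5→P6: 270.8 NM
The shortest leg is P3–P4 at 150.2 NM.

P3–P4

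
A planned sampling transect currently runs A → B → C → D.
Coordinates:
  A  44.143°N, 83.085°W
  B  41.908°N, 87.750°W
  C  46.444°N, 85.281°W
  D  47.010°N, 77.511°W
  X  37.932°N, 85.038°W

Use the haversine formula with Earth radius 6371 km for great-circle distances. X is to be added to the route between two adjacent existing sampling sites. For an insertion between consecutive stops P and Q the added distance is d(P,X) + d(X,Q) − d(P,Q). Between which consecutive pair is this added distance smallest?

Added distance for inserting X between each consecutive pair:
A–B: 755.3 km
B–C: 904.2 km
C–D: 1533.3 km
Smallest added distance is 755.3 km, inserting between A and B.

between A and B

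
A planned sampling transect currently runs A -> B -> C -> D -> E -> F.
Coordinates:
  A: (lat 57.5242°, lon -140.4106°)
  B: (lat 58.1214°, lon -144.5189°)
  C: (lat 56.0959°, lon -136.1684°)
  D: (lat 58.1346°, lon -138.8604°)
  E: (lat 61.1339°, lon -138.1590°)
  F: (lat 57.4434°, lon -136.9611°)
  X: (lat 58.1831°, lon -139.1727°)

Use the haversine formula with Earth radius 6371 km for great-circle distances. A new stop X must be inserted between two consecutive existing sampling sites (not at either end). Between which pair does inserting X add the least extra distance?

between D and E

Added distance for inserting X between each consecutive pair:
A–B: 165.1 km
B–C: 56.3 km
C–D: 34.6 km
D–E: 16.3 km
E–F: 71.7 km
Smallest added distance is 16.3 km, inserting between D and E.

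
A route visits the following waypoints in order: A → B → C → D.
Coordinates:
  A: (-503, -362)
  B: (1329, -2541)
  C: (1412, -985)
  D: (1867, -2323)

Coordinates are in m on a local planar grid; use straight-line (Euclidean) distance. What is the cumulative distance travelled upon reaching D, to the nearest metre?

5818 m

Leg distances:
A→B: 2846.8 m  (cumulative 2846.8 m)
B→C: 1558.2 m  (cumulative 4405.0 m)
C→D: 1413.2 m  (cumulative 5818.3 m)
Cumulative distance at D ≈ 5818 m.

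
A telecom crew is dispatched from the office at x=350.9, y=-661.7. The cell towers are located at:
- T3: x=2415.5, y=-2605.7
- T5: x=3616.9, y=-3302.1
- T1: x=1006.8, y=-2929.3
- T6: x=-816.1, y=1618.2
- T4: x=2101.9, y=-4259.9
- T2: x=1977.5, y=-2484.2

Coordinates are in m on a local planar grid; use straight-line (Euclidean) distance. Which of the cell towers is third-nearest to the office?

T6

Distance to each, sorted:
T1: 2360.6 m
T2: 2442.8 m
T6: 2561.2 m
T3: 2835.8 m
T4: 4001.6 m
T5: 4199.8 m
The third-nearest is T6 at 2561.2 m.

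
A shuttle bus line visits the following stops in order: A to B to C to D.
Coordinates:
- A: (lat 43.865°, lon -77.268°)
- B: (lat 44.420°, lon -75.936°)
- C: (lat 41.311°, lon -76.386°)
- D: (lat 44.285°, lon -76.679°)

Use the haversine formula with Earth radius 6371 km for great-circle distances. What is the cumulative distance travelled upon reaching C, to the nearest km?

471 km

Leg distances:
A→B: 122.9 km  (cumulative 122.9 km)
B→C: 347.6 km  (cumulative 470.5 km)
Cumulative distance at C ≈ 471 km.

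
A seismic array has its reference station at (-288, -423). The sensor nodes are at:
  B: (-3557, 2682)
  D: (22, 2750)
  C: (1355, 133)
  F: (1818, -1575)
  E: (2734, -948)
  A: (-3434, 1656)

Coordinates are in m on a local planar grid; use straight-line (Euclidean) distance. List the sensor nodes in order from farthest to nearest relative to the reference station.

Computing each straight-line distance from (-288, -423):
B (-3557, 2682): 4508.6 m
A (-3434, 1656): 3770.9 m
D (22, 2750): 3188.1 m
E (2734, -948): 3067.3 m
F (1818, -1575): 2400.5 m
C (1355, 133): 1734.5 m

B, A, D, E, F, C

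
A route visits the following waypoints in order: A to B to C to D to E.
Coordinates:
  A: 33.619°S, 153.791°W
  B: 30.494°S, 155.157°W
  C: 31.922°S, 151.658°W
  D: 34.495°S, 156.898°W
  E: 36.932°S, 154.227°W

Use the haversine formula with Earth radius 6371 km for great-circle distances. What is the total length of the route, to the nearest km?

1667 km

Leg distances:
A→B: 370.6 km  (cumulative 370.6 km)
B→C: 368.7 km  (cumulative 739.2 km)
C→D: 565.1 km  (cumulative 1304.4 km)
D→E: 362.7 km  (cumulative 1667.1 km)
Total route length ≈ 1667 km.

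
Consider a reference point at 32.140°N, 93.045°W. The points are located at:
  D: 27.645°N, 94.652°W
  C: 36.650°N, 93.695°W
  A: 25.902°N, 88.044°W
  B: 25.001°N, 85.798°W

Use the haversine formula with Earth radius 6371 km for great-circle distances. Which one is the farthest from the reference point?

Distance to each, sorted:
B: 1062.8 km
A: 846.8 km
D: 523.3 km
C: 505.0 km
The farthest is B at 1062.8 km.

B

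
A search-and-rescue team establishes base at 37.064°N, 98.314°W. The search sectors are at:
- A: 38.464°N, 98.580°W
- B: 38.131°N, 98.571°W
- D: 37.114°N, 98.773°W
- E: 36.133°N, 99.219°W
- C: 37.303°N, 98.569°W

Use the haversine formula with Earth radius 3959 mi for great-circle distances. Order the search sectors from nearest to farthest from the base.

C, D, B, E, A

Computing each great-circle distance from 37.064°N, 98.314°W:
C 37.303°N, 98.569°W: 21.7 mi
D 37.114°N, 98.773°W: 25.5 mi
B 38.131°N, 98.571°W: 75.1 mi
E 36.133°N, 99.219°W: 81.6 mi
A 38.464°N, 98.580°W: 97.8 mi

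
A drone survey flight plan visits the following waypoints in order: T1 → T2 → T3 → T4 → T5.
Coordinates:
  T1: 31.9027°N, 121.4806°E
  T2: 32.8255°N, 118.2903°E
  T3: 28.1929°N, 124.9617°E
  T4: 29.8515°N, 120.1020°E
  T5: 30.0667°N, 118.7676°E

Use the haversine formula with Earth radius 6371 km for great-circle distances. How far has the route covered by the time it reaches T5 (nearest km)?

1775 km

Leg distances:
T1→T2: 316.7 km  (cumulative 316.7 km)
T2→T3: 820.5 km  (cumulative 1137.2 km)
T3→T4: 507.2 km  (cumulative 1644.4 km)
T4→T5: 130.8 km  (cumulative 1775.2 km)
Cumulative distance at T5 ≈ 1775 km.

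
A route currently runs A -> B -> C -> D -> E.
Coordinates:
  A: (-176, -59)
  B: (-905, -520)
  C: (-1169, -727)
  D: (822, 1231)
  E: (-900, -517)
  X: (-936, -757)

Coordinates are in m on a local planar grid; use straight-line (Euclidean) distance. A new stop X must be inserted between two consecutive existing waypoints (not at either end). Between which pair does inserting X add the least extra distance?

between C and D

Added distance for inserting X between each consecutive pair:
A–B: 408.4 m
B–C: 138.5 m
C–D: 96.3 m
D–E: 442.8 m
Smallest added distance is 96.3 m, inserting between C and D.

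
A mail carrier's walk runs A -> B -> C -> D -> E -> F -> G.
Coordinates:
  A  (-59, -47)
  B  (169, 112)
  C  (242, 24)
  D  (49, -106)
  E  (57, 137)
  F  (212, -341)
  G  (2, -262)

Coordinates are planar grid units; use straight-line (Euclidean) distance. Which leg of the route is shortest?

Leg distances:
A→B: 278.0
B→C: 114.3
C→D: 232.7
D→E: 243.1
E→F: 502.5
F→G: 224.4
The shortest leg is B–C at 114.3.

B–C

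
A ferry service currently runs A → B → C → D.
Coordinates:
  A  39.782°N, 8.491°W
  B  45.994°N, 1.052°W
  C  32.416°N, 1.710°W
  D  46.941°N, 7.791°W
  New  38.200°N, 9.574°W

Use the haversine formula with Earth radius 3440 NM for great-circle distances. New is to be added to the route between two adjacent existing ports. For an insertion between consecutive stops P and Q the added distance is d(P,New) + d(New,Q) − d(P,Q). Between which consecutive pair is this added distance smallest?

Added distance for inserting New between each consecutive pair:
A–B: 213.7 NM
B–C: 304.4 NM
C–D: 133.5 NM
Smallest added distance is 133.5 NM, inserting between C and D.

between C and D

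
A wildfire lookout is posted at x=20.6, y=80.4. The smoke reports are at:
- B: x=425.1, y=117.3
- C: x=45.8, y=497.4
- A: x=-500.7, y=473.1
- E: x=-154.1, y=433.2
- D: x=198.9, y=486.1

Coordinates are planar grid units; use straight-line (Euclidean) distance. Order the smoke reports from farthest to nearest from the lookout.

A, D, C, B, E

Distances from the lookout:
A x=-500.7, y=473.1: 652.7
D x=198.9, y=486.1: 443.2
C x=45.8, y=497.4: 417.8
B x=425.1, y=117.3: 406.2
E x=-154.1, y=433.2: 393.7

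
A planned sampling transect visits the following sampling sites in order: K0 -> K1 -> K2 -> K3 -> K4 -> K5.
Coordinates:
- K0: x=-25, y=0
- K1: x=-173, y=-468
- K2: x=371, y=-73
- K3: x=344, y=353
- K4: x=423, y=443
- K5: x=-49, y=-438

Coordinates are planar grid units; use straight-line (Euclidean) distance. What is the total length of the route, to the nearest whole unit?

Leg distances:
K0→K1: 490.8  (cumulative 490.8)
K1→K2: 672.3  (cumulative 1163.1)
K2→K3: 426.9  (cumulative 1590.0)
K3→K4: 119.8  (cumulative 1709.7)
K4→K5: 999.5  (cumulative 2709.2)
Total route length ≈ 2709.

2709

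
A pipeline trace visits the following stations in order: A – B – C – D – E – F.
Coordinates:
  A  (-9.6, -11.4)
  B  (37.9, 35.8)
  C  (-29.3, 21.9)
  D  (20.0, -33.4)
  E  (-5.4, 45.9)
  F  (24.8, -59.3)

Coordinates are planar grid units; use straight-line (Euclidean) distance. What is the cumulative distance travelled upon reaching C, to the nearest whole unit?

Leg distances:
A→B: 67.0  (cumulative 67.0)
B→C: 68.6  (cumulative 135.6)
Cumulative distance at C ≈ 136.

136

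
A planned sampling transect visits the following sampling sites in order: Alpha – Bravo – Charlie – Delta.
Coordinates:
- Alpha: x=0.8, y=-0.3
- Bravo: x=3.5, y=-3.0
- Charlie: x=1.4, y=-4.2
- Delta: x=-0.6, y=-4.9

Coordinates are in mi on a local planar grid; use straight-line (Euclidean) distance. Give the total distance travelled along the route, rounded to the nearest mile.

8 mi

Leg distances:
Alpha→Bravo: 3.8 mi  (cumulative 3.8 mi)
Bravo→Charlie: 2.4 mi  (cumulative 6.2 mi)
Charlie→Delta: 2.1 mi  (cumulative 8.4 mi)
Total route length ≈ 8 mi.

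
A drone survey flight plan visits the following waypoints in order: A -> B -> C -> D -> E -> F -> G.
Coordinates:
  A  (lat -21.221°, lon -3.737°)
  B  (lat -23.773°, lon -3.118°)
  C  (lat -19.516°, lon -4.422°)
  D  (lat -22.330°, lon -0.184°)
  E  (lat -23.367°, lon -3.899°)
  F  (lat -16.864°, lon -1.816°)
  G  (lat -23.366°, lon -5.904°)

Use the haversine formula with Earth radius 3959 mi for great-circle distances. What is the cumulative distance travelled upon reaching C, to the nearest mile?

487 mi

Leg distances:
A→B: 180.7 mi  (cumulative 180.7 mi)
B→C: 305.8 mi  (cumulative 486.5 mi)
Cumulative distance at C ≈ 487 mi.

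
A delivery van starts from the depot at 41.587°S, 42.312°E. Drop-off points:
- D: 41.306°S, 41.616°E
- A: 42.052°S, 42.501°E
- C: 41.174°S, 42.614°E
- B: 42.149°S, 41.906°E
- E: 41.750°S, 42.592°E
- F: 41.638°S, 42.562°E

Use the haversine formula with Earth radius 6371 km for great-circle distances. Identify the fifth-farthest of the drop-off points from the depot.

Distances from the depot (41.587°S, 42.312°E):
B: 71.0 km
D: 65.9 km
A: 54.0 km
C: 52.4 km
E: 29.5 km
F: 21.5 km
The fifth-farthest is E at 29.5 km.

E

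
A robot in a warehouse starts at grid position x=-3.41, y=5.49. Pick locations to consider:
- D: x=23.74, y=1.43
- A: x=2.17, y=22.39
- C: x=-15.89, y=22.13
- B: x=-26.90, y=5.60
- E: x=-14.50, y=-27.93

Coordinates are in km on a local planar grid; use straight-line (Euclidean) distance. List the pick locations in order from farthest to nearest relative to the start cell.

E, D, B, C, A

Distance from the start cell at x=-3.41, y=5.49 to each:
E x=-14.50, y=-27.93: 35.2 km
D x=23.74, y=1.43: 27.5 km
B x=-26.90, y=5.60: 23.5 km
C x=-15.89, y=22.13: 20.8 km
A x=2.17, y=22.39: 17.8 km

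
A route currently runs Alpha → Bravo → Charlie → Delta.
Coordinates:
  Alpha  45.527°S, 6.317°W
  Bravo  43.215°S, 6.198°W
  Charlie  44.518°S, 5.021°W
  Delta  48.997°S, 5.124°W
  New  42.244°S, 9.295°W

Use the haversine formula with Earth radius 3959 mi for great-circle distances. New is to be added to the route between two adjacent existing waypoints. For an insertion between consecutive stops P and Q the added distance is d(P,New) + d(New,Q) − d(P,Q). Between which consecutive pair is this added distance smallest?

Added distance for inserting New between each consecutive pair:
Alpha–Bravo: 282.0 mi
Bravo–Charlie: 329.4 mi
Charlie–Delta: 464.5 mi
Smallest added distance is 282.0 mi, inserting between Alpha and Bravo.

between Alpha and Bravo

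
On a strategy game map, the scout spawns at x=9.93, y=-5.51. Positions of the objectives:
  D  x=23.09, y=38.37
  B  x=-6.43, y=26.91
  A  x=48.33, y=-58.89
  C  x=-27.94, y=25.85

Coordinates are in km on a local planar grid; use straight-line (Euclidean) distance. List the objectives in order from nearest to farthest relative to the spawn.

Computing each straight-line distance from x=9.93, y=-5.51:
B x=-6.43, y=26.91: 36.3 km
D x=23.09, y=38.37: 45.8 km
C x=-27.94, y=25.85: 49.2 km
A x=48.33, y=-58.89: 65.8 km

B, D, C, A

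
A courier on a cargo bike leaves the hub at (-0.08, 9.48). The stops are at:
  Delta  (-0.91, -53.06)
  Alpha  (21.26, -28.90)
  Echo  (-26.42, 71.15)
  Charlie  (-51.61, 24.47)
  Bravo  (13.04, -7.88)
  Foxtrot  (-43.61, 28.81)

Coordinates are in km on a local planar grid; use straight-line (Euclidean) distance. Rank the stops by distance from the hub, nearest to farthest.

Distances from the hub:
Bravo (13.04, -7.88): 21.8 km
Alpha (21.26, -28.90): 43.9 km
Foxtrot (-43.61, 28.81): 47.6 km
Charlie (-51.61, 24.47): 53.7 km
Delta (-0.91, -53.06): 62.5 km
Echo (-26.42, 71.15): 67.1 km

Bravo, Alpha, Foxtrot, Charlie, Delta, Echo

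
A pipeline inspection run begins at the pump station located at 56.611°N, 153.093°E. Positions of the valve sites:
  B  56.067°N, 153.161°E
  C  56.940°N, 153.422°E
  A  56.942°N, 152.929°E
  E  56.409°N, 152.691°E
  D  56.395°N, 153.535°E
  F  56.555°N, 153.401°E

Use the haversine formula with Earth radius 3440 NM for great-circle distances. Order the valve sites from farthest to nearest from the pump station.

B, C, A, D, E, F

Computing each great-circle distance from 56.611°N, 153.093°E:
B 56.067°N, 153.161°E: 32.7 NM
C 56.940°N, 153.422°E: 22.5 NM
A 56.942°N, 152.929°E: 20.6 NM
D 56.395°N, 153.535°E: 19.6 NM
E 56.409°N, 152.691°E: 18.0 NM
F 56.555°N, 153.401°E: 10.7 NM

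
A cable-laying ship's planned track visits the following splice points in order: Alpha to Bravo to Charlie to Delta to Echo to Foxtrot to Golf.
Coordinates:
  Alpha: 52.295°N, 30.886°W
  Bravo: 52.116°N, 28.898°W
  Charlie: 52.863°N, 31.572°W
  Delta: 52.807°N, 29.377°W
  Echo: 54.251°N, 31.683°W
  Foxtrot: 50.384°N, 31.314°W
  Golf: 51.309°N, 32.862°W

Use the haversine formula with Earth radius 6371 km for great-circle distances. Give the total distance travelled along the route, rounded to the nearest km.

Leg distances:
Alpha→Bravo: 136.9 km  (cumulative 136.9 km)
Bravo→Charlie: 199.2 km  (cumulative 336.1 km)
Charlie→Delta: 147.6 km  (cumulative 483.7 km)
Delta→Echo: 221.4 km  (cumulative 705.0 km)
Echo→Foxtrot: 430.7 km  (cumulative 1135.8 km)
Foxtrot→Golf: 149.6 km  (cumulative 1285.4 km)
Total route length ≈ 1285 km.

1285 km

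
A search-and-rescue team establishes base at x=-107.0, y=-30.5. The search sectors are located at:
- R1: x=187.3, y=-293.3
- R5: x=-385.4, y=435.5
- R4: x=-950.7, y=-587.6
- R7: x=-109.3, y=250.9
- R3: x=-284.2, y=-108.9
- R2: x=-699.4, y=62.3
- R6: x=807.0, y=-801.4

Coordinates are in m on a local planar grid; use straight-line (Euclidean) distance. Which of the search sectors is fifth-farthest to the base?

R1

Distance to each, sorted:
R6: 1195.7 m
R4: 1011.0 m
R2: 599.6 m
R5: 542.8 m
R1: 394.6 m
R7: 281.4 m
R3: 193.8 m
The fifth-farthest is R1 at 394.6 m.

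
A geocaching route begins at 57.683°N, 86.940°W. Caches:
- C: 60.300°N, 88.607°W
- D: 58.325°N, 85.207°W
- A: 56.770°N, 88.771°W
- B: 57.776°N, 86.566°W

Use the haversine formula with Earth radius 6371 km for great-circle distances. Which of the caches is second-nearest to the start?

Distance to each, sorted:
B: 24.5 km
D: 124.6 km
A: 149.8 km
C: 306.2 km
The second-nearest is D at 124.6 km.

D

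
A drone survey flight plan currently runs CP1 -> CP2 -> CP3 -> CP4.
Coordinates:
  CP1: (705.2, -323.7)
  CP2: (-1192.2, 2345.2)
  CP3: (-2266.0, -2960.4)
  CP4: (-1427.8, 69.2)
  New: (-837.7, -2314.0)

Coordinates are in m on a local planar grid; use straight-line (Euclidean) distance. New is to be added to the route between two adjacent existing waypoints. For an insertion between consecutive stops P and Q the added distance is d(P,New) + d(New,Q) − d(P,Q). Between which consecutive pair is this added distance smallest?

Added distance for inserting New between each consecutive pair:
CP1–CP2: 3916.3 m
CP2–CP3: 827.3 m
CP3–CP4: 879.5 m
Smallest added distance is 827.3 m, inserting between CP2 and CP3.

between CP2 and CP3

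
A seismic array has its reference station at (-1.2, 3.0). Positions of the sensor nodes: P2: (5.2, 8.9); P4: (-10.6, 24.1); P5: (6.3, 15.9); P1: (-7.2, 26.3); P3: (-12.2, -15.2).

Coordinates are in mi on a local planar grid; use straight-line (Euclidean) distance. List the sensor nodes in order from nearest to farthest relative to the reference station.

P2, P5, P3, P4, P1

Distances from the reference station:
P2 (5.2, 8.9): 8.7 mi
P5 (6.3, 15.9): 14.9 mi
P3 (-12.2, -15.2): 21.3 mi
P4 (-10.6, 24.1): 23.1 mi
P1 (-7.2, 26.3): 24.1 mi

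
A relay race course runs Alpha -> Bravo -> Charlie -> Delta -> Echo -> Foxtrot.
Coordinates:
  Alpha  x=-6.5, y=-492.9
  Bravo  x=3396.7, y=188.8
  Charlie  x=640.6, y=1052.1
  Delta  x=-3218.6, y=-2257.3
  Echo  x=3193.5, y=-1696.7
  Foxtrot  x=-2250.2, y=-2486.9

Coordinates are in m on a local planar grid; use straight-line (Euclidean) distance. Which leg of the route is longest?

Delta–Echo

Leg distances:
Alpha→Bravo: 3470.8 m
Bravo→Charlie: 2888.1 m
Charlie→Delta: 5083.9 m
Delta→Echo: 6436.6 m
Echo→Foxtrot: 5500.8 m
The longest leg is Delta–Echo at 6436.6 m.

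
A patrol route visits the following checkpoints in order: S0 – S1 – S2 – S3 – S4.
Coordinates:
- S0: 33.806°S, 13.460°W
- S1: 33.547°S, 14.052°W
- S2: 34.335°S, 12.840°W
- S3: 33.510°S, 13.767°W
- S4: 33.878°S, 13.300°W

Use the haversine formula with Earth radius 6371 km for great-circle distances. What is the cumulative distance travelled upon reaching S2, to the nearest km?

Leg distances:
S0→S1: 61.9 km  (cumulative 61.9 km)
S1→S2: 142.0 km  (cumulative 203.9 km)
Cumulative distance at S2 ≈ 204 km.

204 km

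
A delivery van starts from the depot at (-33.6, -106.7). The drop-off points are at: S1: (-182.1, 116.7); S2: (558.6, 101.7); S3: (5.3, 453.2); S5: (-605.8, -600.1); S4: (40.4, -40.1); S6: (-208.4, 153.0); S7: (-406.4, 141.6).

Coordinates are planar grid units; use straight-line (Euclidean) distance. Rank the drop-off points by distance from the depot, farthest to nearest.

S5, S2, S3, S7, S6, S1, S4

Distances from the depot:
S5 (-605.8, -600.1): 755.6
S2 (558.6, 101.7): 627.8
S3 (5.3, 453.2): 561.2
S7 (-406.4, 141.6): 447.9
S6 (-208.4, 153.0): 313.0
S1 (-182.1, 116.7): 268.3
S4 (40.4, -40.1): 99.6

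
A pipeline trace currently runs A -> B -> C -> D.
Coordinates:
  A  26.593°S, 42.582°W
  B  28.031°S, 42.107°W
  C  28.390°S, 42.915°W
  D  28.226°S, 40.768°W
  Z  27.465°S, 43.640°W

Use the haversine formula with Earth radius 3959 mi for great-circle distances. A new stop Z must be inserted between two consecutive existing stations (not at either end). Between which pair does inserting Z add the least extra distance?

Added distance for inserting Z between each consecutive pair:
A–B: 86.7 mi
B–C: 124.2 mi
C–D: 129.8 mi
Smallest added distance is 86.7 mi, inserting between A and B.

between A and B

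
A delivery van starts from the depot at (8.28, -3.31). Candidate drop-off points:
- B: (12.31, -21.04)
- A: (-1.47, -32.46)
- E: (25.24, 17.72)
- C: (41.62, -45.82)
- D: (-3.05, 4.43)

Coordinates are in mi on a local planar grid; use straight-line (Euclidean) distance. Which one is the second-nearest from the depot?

Distances from the depot ((8.28, -3.31)):
D: 13.7 mi
B: 18.2 mi
E: 27.0 mi
A: 30.7 mi
C: 54.0 mi
The second-nearest is B at 18.2 mi.

B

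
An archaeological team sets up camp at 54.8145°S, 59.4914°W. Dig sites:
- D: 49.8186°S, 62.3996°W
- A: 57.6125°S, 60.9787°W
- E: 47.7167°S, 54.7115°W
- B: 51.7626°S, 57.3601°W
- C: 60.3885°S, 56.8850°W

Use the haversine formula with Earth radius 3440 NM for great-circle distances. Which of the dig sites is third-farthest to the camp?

D

Distance to each, sorted:
E: 462.2 NM
C: 344.9 NM
D: 318.3 NM
B: 198.5 NM
A: 175.2 NM
The third-farthest is D at 318.3 NM.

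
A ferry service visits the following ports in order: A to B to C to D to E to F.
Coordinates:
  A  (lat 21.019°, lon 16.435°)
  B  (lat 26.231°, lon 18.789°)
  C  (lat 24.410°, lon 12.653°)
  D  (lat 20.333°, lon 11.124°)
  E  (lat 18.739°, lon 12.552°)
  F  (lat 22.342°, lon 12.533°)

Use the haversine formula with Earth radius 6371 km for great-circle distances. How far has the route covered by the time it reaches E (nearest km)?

Leg distances:
A→B: 627.2 km  (cumulative 627.2 km)
B→C: 649.0 km  (cumulative 1276.2 km)
C→D: 479.8 km  (cumulative 1756.0 km)
D→E: 232.0 km  (cumulative 1988.0 km)
Cumulative distance at E ≈ 1988 km.

1988 km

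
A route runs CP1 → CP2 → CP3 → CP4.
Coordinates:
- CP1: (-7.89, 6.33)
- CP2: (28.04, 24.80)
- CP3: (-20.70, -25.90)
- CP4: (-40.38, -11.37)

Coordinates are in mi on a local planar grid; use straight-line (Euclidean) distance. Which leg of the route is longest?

CP2–CP3

Leg distances:
CP1→CP2: 40.4 mi
CP2→CP3: 70.3 mi
CP3→CP4: 24.5 mi
The longest leg is CP2–CP3 at 70.3 mi.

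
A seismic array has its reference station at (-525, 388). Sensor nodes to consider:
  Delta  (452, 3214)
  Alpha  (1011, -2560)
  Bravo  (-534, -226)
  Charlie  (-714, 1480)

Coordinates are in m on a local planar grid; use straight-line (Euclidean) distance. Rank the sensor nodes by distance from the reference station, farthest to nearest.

Computing each straight-line distance from (-525, 388):
Alpha (1011, -2560): 3324.2 m
Delta (452, 3214): 2990.1 m
Charlie (-714, 1480): 1108.2 m
Bravo (-534, -226): 614.1 m

Alpha, Delta, Charlie, Bravo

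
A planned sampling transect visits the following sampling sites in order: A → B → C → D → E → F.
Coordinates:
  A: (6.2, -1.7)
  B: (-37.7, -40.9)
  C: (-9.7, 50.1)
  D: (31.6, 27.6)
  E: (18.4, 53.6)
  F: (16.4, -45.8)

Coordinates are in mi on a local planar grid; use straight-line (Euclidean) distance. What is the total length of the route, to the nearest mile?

330 mi

Leg distances:
A→B: 58.9 mi  (cumulative 58.9 mi)
B→C: 95.2 mi  (cumulative 154.1 mi)
C→D: 47.0 mi  (cumulative 201.1 mi)
D→E: 29.2 mi  (cumulative 230.3 mi)
E→F: 99.4 mi  (cumulative 329.7 mi)
Total route length ≈ 330 mi.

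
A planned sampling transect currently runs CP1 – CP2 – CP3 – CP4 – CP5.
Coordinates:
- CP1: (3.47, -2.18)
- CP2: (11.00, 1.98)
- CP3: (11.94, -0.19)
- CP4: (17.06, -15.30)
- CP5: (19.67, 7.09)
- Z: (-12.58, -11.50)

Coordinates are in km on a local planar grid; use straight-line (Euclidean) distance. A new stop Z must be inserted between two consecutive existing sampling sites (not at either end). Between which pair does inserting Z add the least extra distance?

between CP1 and CP2

Added distance for inserting Z between each consecutive pair:
CP1–CP2: 37.1 km
CP2–CP3: 51.8 km
CP3–CP4: 40.9 km
CP4–CP5: 44.6 km
Smallest added distance is 37.1 km, inserting between CP1 and CP2.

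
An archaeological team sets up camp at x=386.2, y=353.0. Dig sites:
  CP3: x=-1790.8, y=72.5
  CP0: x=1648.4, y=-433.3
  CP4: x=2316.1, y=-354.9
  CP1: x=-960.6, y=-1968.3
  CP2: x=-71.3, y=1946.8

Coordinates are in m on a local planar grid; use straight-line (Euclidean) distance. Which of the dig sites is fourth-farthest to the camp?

Distance to each, sorted:
CP1: 2683.7 m
CP3: 2195.0 m
CP4: 2055.6 m
CP2: 1658.2 m
CP0: 1487.1 m
The fourth-farthest is CP2 at 1658.2 m.

CP2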